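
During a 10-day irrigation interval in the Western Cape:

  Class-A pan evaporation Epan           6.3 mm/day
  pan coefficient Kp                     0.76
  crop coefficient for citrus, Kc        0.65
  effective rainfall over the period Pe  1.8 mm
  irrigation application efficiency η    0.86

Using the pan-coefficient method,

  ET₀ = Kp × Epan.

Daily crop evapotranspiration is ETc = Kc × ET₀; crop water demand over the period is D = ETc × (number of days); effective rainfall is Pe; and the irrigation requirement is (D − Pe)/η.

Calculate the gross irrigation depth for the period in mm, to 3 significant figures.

ET₀ = 0.76 × 6.3 = 4.7880 mm/d
ETc = Kc × ET₀ = 0.65 × 4.7880 = 3.1122 mm/d
Crop demand D = ETc × 10 d = 3.1122 × 10 = 31.122 mm
D − Pe = 31.122 − 1.8 = 29.322 mm
Gross irrigation = 29.322 / 0.86 = 34.095 mm

34.1 mm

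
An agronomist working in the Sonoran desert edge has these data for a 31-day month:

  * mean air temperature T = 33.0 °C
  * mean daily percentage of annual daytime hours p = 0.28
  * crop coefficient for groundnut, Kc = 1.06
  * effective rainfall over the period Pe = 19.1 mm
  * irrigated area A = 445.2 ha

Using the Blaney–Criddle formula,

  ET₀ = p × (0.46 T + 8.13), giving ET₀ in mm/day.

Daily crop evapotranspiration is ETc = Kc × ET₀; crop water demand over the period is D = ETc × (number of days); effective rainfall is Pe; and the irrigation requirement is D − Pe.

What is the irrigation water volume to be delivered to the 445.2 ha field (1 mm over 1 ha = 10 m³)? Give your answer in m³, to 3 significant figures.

870000 m³

ET₀ = 0.28 × (0.46 × 33.0 + 8.13) = 0.28 × 23.310 = 6.5268 mm/d
ETc = Kc × ET₀ = 1.06 × 6.5268 = 6.9184 mm/d
Crop demand D = ETc × 31 d = 6.9184 × 31 = 214.470 mm
D − Pe = 214.470 − 19.1 = 195.370 mm
Volume = 195.370 mm × 445.2 ha × 10 = 869787.2 m³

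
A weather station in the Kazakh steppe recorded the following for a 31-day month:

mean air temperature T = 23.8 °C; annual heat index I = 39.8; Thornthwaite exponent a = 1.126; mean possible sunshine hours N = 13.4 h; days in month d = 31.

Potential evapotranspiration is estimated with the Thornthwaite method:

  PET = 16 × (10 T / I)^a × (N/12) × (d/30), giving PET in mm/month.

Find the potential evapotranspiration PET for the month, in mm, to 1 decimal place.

10T/I = 10 × 23.8 / 39.8 = 5.9799
(10T/I)^a = 5.9799^1.126 = 7.4913
Uncorrected PET = 16 × 7.4913 = 119.861 mm
Correction = (N/12)(d/30) = (13.4/12)(31/30) = 1.1539
PET = 119.861 × 1.1539 = 138.308 mm/month

138.3 mm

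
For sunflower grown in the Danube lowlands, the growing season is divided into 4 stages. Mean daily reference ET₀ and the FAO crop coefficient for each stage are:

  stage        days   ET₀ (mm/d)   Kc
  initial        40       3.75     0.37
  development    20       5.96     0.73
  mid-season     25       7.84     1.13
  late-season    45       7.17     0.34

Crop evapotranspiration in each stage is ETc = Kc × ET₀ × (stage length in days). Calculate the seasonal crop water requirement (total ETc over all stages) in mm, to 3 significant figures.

initial: 0.37 × 3.75 × 40 = 55.50 mm
development: 0.73 × 5.96 × 20 = 87.02 mm
mid-season: 1.13 × 7.84 × 25 = 221.48 mm
late-season: 0.34 × 7.17 × 45 = 109.70 mm
Seasonal total = 473.70 mm

474 mm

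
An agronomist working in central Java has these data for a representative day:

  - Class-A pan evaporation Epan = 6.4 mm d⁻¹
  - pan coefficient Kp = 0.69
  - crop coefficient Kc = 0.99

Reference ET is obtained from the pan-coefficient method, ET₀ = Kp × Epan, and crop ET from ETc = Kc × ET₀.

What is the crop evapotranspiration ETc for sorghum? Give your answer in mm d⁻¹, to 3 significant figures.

ET₀ = 0.69 × 6.4 = 4.4160 mm/d
ETc = Kc × ET₀ = 0.99 × 4.4160 = 4.3718 mm/d

4.37 mm d⁻¹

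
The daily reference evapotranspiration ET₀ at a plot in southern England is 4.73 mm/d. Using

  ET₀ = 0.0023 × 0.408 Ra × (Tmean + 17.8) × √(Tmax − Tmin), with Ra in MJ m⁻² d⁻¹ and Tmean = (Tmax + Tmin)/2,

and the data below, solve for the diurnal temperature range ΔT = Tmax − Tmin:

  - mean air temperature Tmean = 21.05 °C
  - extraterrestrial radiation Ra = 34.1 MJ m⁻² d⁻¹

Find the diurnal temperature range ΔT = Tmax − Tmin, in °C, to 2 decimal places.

14.48 °C

√ΔT = ET₀ / [0.0023 × 0.408 × Ra × (Tmean+17.8)] = 4.73 / (0.0023 × 13.9128 × 38.85) = 3.8048
ΔT = 3.8048² = 14.477 °C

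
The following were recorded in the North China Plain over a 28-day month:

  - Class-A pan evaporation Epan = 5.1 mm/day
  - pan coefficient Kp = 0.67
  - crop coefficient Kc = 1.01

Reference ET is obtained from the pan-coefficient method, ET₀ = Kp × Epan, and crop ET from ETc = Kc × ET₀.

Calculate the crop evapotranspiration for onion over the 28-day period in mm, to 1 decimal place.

96.6 mm

ET₀ = 0.67 × 5.1 = 3.4170 mm/d
ETc = Kc × ET₀ = 1.01 × 3.4170 = 3.4512 mm/d
Over 28 days: 3.4512 × 28 = 96.634 mm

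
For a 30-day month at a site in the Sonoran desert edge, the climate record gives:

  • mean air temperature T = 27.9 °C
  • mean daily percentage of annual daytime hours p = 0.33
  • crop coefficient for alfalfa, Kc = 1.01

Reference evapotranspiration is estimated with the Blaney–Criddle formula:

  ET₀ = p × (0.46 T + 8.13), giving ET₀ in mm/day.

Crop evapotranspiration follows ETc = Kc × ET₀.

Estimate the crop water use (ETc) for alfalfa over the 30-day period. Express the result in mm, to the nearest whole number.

ET₀ = 0.33 × (0.46 × 27.9 + 8.13) = 0.33 × 20.964 = 6.9181 mm/d
ETc = Kc × ET₀ = 1.01 × 6.9181 = 6.9873 mm/d
Over 30 days: 6.9873 × 30 = 209.619 mm

210 mm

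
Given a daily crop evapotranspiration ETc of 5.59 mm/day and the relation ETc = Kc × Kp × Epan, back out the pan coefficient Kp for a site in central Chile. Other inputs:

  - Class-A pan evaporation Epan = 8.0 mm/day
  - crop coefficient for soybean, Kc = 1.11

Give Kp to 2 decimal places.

0.63

ETc = Kc × Kp × Epan  ⇒  Kp = ETc / (Kc × Epan)
Kp = 5.59 / (1.11 × 8.0) = 5.59 / 8.880 = 0.6295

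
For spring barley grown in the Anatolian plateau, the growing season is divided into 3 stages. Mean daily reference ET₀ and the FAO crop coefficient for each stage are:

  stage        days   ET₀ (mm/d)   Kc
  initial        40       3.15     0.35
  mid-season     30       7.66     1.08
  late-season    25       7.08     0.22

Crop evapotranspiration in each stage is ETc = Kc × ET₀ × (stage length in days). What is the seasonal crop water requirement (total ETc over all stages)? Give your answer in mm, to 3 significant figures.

331 mm

initial: 0.35 × 3.15 × 40 = 44.10 mm
mid-season: 1.08 × 7.66 × 30 = 248.18 mm
late-season: 0.22 × 7.08 × 25 = 38.94 mm
Seasonal total = 331.22 mm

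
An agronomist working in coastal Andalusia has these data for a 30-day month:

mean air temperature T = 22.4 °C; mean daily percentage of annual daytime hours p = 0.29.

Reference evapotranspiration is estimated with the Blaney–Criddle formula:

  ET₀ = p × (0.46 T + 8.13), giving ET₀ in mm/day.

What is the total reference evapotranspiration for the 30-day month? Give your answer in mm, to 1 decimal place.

160.4 mm

ET₀ = 0.29 × (0.46 × 22.4 + 8.13) = 0.29 × 18.434 = 5.3459 mm/d
Monthly total = 5.3459 × 30 = 160.377 mm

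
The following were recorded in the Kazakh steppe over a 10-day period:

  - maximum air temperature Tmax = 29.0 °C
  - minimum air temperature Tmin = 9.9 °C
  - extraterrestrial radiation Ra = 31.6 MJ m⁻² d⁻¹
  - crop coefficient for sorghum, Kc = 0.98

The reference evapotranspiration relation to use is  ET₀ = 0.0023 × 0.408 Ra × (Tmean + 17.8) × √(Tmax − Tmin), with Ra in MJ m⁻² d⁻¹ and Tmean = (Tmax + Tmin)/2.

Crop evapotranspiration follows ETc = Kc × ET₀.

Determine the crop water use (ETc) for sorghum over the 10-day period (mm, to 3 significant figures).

Tmean = (29.0 + 9.9)/2 = 19.45 °C
0.408 Ra = 0.408 × 31.6 = 12.8928 mm/d equivalent
ET₀ = 0.0023 × 12.8928 × (19.45 + 17.8) × √19.1 = 0.0023 × 12.8928 × 37.25 × 4.3704 = 4.8275 mm/d
ETc = Kc × ET₀ = 0.98 × 4.8275 = 4.7310 mm/d
Over 10 days: 4.7310 × 10 = 47.310 mm

47.3 mm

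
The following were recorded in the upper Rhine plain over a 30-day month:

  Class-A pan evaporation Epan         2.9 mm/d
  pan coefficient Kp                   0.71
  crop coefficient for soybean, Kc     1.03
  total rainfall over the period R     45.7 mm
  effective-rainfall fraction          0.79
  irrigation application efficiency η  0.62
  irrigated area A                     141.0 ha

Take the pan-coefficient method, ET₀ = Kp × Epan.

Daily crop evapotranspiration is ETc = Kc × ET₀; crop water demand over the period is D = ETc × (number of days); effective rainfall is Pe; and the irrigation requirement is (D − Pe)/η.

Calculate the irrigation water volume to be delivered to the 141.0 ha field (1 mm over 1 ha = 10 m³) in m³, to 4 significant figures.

ET₀ = 0.71 × 2.9 = 2.0590 mm/d
ETc = Kc × ET₀ = 1.03 × 2.0590 = 2.1208 mm/d
Crop demand D = ETc × 30 d = 2.1208 × 30 = 63.624 mm
Pe = 0.79 × 45.7 = 36.103 mm
D − Pe = 63.624 − 36.103 = 27.521 mm
Gross irrigation = 27.521 / 0.62 = 44.389 mm
Volume = 44.389 mm × 141.0 ha × 10 = 62588.5 m³

62590 m³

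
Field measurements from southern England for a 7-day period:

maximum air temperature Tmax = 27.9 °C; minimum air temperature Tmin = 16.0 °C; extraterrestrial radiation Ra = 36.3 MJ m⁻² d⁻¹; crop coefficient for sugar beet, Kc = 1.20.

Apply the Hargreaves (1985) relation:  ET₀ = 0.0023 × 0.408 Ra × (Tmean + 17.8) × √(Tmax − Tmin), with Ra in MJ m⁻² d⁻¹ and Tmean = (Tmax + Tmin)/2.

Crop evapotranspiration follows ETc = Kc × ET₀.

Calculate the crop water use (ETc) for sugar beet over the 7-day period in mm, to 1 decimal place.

Tmean = (27.9 + 16.0)/2 = 21.95 °C
0.408 Ra = 0.408 × 36.3 = 14.8104 mm/d equivalent
ET₀ = 0.0023 × 14.8104 × (21.95 + 17.8) × √11.9 = 0.0023 × 14.8104 × 39.75 × 3.4496 = 4.6709 mm/d
ETc = Kc × ET₀ = 1.20 × 4.6709 = 5.6051 mm/d
Over 7 days: 5.6051 × 7 = 39.236 mm

39.2 mm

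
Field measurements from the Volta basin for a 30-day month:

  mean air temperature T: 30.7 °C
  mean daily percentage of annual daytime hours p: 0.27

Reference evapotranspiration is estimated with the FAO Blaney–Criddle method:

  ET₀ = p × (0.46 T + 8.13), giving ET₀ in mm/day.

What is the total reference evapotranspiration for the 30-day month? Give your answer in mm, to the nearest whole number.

ET₀ = 0.27 × (0.46 × 30.7 + 8.13) = 0.27 × 22.252 = 6.0080 mm/d
Monthly total = 6.0080 × 30 = 180.240 mm

180 mm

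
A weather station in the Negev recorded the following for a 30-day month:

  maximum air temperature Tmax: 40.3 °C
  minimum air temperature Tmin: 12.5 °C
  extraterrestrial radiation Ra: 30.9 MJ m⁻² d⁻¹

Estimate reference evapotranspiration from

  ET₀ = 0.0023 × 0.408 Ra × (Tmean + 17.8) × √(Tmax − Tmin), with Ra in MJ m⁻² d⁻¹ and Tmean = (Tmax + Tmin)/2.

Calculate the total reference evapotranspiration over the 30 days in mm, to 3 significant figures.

203 mm

Tmean = (40.3 + 12.5)/2 = 26.40 °C
0.408 Ra = 0.408 × 30.9 = 12.6072 mm/d equivalent
ET₀ = 0.0023 × 12.6072 × (26.40 + 17.8) × √27.8 = 0.0023 × 12.6072 × 44.20 × 5.2726 = 6.7576 mm/d
Over 30 days: 6.7576 × 30 = 202.728 mm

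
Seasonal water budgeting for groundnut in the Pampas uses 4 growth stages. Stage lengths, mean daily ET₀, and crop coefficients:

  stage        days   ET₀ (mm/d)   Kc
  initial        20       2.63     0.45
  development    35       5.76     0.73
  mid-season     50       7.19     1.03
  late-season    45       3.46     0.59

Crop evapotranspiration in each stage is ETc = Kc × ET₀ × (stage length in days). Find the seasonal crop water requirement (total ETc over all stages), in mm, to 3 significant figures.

633 mm

initial: 0.45 × 2.63 × 20 = 23.67 mm
development: 0.73 × 5.76 × 35 = 147.17 mm
mid-season: 1.03 × 7.19 × 50 = 370.29 mm
late-season: 0.59 × 3.46 × 45 = 91.86 mm
Seasonal total = 632.99 mm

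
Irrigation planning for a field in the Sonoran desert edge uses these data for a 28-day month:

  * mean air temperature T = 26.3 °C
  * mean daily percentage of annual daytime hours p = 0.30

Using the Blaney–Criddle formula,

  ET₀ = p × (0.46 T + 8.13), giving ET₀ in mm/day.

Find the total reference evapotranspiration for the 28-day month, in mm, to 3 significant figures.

170 mm

ET₀ = 0.30 × (0.46 × 26.3 + 8.13) = 0.30 × 20.228 = 6.0684 mm/d
Monthly total = 6.0684 × 28 = 169.915 mm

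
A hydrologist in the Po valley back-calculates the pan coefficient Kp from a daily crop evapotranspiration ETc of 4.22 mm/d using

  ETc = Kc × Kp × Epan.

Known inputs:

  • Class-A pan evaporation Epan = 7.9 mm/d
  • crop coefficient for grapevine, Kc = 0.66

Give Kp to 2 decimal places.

ETc = Kc × Kp × Epan  ⇒  Kp = ETc / (Kc × Epan)
Kp = 4.22 / (0.66 × 7.9) = 4.22 / 5.214 = 0.8094

0.81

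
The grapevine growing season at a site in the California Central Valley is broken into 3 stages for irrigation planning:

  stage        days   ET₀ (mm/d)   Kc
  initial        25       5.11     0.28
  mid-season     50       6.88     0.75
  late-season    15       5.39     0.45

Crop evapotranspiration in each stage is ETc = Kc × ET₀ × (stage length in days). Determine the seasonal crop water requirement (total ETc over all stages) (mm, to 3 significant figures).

330 mm

initial: 0.28 × 5.11 × 25 = 35.77 mm
mid-season: 0.75 × 6.88 × 50 = 258.00 mm
late-season: 0.45 × 5.39 × 15 = 36.38 mm
Seasonal total = 330.15 mm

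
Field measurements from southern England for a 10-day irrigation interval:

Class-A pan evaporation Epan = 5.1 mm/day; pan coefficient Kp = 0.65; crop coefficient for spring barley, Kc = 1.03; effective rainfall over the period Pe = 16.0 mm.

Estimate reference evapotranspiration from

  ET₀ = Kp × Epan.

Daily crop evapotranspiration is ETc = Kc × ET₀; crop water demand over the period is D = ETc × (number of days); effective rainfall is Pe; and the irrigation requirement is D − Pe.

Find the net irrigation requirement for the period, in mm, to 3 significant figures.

ET₀ = 0.65 × 5.1 = 3.3150 mm/d
ETc = Kc × ET₀ = 1.03 × 3.3150 = 3.4145 mm/d
Crop demand D = ETc × 10 d = 3.4145 × 10 = 34.145 mm
D − Pe = 34.145 − 16.0 = 18.145 mm

18.1 mm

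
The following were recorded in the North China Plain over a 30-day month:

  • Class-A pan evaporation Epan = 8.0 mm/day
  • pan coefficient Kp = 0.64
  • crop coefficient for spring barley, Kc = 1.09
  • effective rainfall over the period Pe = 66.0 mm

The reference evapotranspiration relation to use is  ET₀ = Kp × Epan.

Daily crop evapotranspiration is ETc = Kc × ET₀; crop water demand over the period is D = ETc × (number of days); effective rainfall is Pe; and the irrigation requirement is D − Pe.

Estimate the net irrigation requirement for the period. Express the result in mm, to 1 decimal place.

101.4 mm

ET₀ = 0.64 × 8.0 = 5.1200 mm/d
ETc = Kc × ET₀ = 1.09 × 5.1200 = 5.5808 mm/d
Crop demand D = ETc × 30 d = 5.5808 × 30 = 167.424 mm
D − Pe = 167.424 − 66.0 = 101.424 mm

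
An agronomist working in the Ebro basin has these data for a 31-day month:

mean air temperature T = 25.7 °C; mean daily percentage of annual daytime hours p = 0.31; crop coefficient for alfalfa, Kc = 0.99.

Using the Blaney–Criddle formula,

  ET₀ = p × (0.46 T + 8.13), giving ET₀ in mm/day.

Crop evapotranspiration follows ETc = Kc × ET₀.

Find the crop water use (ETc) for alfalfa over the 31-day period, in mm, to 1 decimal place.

ET₀ = 0.31 × (0.46 × 25.7 + 8.13) = 0.31 × 19.952 = 6.1851 mm/d
ETc = Kc × ET₀ = 0.99 × 6.1851 = 6.1232 mm/d
Over 31 days: 6.1232 × 31 = 189.819 mm

189.8 mm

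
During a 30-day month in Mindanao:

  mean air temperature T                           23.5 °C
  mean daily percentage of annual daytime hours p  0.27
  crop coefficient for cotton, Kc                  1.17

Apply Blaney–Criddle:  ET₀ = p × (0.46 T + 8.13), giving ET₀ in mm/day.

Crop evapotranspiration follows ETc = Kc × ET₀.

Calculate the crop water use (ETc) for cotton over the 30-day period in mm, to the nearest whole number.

179 mm

ET₀ = 0.27 × (0.46 × 23.5 + 8.13) = 0.27 × 18.940 = 5.1138 mm/d
ETc = Kc × ET₀ = 1.17 × 5.1138 = 5.9831 mm/d
Over 30 days: 5.9831 × 30 = 179.493 mm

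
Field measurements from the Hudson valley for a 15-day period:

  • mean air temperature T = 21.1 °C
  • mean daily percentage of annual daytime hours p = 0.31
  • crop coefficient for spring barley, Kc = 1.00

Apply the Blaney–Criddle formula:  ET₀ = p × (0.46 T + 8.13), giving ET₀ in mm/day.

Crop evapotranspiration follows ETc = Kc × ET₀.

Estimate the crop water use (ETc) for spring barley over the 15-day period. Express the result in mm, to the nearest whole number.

ET₀ = 0.31 × (0.46 × 21.1 + 8.13) = 0.31 × 17.836 = 5.5292 mm/d
ETc = Kc × ET₀ = 1.00 × 5.5292 = 5.5292 mm/d
Over 15 days: 5.5292 × 15 = 82.938 mm

83 mm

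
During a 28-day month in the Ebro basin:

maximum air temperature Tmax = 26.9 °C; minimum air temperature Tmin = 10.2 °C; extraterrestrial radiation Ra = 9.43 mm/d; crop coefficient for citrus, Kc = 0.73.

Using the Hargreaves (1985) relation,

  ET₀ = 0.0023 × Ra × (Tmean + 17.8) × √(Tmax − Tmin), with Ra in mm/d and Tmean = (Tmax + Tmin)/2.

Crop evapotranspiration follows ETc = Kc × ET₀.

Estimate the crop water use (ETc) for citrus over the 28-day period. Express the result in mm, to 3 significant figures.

65.9 mm

Tmean = (26.9 + 10.2)/2 = 18.55 °C
ET₀ = 0.0023 × 9.43 × (18.55 + 17.8) × √16.7 = 0.0023 × 9.43 × 36.35 × 4.0866 = 3.2219 mm/d
ETc = Kc × ET₀ = 0.73 × 3.2219 = 2.3520 mm/d
Over 28 days: 2.3520 × 28 = 65.856 mm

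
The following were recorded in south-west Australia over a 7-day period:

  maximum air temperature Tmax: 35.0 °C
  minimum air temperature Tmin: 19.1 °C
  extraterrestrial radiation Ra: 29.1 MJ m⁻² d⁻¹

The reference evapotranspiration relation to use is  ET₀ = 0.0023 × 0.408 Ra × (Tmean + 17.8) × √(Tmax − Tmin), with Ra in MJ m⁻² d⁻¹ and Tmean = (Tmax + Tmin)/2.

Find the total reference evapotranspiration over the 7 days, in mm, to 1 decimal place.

Tmean = (35.0 + 19.1)/2 = 27.05 °C
0.408 Ra = 0.408 × 29.1 = 11.8728 mm/d equivalent
ET₀ = 0.0023 × 11.8728 × (27.05 + 17.8) × √15.9 = 0.0023 × 11.8728 × 44.85 × 3.9875 = 4.8836 mm/d
Over 7 days: 4.8836 × 7 = 34.185 mm

34.2 mm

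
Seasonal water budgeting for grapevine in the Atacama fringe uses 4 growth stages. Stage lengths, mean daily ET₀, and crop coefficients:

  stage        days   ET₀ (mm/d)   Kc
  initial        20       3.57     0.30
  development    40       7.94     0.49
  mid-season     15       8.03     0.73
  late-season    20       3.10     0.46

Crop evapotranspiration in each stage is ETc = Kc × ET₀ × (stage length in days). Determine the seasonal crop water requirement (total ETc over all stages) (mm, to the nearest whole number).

initial: 0.30 × 3.57 × 20 = 21.42 mm
development: 0.49 × 7.94 × 40 = 155.62 mm
mid-season: 0.73 × 8.03 × 15 = 87.93 mm
late-season: 0.46 × 3.10 × 20 = 28.52 mm
Seasonal total = 293.49 mm

293 mm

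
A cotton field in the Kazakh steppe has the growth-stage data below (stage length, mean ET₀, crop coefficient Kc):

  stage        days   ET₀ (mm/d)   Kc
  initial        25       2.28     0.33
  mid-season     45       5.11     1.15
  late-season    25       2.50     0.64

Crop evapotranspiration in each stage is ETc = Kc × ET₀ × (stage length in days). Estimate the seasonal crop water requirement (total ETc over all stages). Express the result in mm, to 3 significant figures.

initial: 0.33 × 2.28 × 25 = 18.81 mm
mid-season: 1.15 × 5.11 × 45 = 264.44 mm
late-season: 0.64 × 2.50 × 25 = 40.00 mm
Seasonal total = 323.25 mm

323 mm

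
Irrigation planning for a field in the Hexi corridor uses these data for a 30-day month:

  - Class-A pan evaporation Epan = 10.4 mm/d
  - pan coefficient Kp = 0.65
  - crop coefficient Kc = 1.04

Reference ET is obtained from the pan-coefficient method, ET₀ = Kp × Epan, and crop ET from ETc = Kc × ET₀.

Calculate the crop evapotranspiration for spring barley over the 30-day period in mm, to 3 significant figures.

ET₀ = 0.65 × 10.4 = 6.7600 mm/d
ETc = Kc × ET₀ = 1.04 × 6.7600 = 7.0304 mm/d
Over 30 days: 7.0304 × 30 = 210.912 mm

211 mm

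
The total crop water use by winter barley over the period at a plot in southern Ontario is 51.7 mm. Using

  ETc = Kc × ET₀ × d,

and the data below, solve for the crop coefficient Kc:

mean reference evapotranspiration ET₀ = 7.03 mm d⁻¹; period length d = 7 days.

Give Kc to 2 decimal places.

ETc = Kc × ET₀ × d  ⇒  Kc = ETc / (ET₀ × d)
Kc = 51.7 / (7.03 × 7) = 51.7 / 49.21 = 1.0506

1.05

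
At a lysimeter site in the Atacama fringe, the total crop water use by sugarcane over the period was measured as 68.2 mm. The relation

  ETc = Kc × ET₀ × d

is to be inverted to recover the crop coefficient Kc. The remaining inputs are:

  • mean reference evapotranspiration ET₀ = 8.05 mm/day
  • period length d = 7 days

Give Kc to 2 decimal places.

1.21

ETc = Kc × ET₀ × d  ⇒  Kc = ETc / (ET₀ × d)
Kc = 68.2 / (8.05 × 7) = 68.2 / 56.35 = 1.2103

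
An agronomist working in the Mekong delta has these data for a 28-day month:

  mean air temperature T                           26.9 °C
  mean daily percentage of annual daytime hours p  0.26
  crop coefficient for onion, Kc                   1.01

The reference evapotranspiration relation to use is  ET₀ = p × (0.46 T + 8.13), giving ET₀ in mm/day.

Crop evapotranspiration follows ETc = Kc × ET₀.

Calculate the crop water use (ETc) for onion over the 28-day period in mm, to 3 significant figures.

151 mm

ET₀ = 0.26 × (0.46 × 26.9 + 8.13) = 0.26 × 20.504 = 5.3310 mm/d
ETc = Kc × ET₀ = 1.01 × 5.3310 = 5.3843 mm/d
Over 28 days: 5.3843 × 28 = 150.760 mm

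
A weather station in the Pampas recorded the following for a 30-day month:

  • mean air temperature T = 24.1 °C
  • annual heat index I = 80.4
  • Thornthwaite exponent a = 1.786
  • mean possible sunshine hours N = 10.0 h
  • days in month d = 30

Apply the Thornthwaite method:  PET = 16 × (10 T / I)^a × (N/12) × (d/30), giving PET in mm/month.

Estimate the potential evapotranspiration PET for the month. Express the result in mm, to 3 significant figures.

94.7 mm

10T/I = 10 × 24.1 / 80.4 = 2.9975
(10T/I)^a = 2.9975^1.786 = 7.1038
Uncorrected PET = 16 × 7.1038 = 113.661 mm
Correction = (N/12)(d/30) = (10.0/12)(30/30) = 0.8333
PET = 113.661 × 0.8333 = 94.714 mm/month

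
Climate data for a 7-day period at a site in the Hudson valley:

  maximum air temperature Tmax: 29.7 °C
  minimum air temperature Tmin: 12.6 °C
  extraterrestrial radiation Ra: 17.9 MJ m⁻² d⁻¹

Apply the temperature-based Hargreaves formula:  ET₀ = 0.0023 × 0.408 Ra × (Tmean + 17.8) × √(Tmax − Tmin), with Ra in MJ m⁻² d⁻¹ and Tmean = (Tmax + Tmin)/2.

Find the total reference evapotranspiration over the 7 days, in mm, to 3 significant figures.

Tmean = (29.7 + 12.6)/2 = 21.15 °C
0.408 Ra = 0.408 × 17.9 = 7.3032 mm/d equivalent
ET₀ = 0.0023 × 7.3032 × (21.15 + 17.8) × √17.1 = 0.0023 × 7.3032 × 38.95 × 4.1352 = 2.7055 mm/d
Over 7 days: 2.7055 × 7 = 18.939 mm

18.9 mm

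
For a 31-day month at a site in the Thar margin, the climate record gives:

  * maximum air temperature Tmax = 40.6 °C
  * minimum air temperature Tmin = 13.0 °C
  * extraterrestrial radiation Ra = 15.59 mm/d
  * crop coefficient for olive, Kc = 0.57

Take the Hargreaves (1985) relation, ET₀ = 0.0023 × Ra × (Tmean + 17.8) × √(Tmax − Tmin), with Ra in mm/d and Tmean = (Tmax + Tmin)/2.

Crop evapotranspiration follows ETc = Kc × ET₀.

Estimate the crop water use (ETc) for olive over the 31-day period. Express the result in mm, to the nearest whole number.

Tmean = (40.6 + 13.0)/2 = 26.80 °C
ET₀ = 0.0023 × 15.59 × (26.80 + 17.8) × √27.6 = 0.0023 × 15.59 × 44.60 × 5.2536 = 8.4017 mm/d
ETc = Kc × ET₀ = 0.57 × 8.4017 = 4.7890 mm/d
Over 31 days: 4.7890 × 31 = 148.459 mm

148 mm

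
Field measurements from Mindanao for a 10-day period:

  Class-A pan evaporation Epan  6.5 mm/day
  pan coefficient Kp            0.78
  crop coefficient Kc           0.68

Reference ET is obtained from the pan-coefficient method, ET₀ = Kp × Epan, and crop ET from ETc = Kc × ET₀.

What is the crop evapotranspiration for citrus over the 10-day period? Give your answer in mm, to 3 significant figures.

ET₀ = 0.78 × 6.5 = 5.0700 mm/d
ETc = Kc × ET₀ = 0.68 × 5.0700 = 3.4476 mm/d
Over 10 days: 3.4476 × 10 = 34.476 mm

34.5 mm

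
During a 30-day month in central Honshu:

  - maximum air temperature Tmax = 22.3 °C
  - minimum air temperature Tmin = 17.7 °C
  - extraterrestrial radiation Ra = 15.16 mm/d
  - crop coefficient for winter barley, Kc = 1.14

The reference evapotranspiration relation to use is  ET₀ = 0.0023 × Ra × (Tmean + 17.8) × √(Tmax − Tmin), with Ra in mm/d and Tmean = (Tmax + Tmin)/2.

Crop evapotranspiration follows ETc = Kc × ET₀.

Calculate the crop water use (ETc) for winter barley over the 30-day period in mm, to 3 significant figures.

Tmean = (22.3 + 17.7)/2 = 20.00 °C
ET₀ = 0.0023 × 15.16 × (20.00 + 17.8) × √4.6 = 0.0023 × 15.16 × 37.80 × 2.1448 = 2.8269 mm/d
ETc = Kc × ET₀ = 1.14 × 2.8269 = 3.2227 mm/d
Over 30 days: 3.2227 × 30 = 96.681 mm

96.7 mm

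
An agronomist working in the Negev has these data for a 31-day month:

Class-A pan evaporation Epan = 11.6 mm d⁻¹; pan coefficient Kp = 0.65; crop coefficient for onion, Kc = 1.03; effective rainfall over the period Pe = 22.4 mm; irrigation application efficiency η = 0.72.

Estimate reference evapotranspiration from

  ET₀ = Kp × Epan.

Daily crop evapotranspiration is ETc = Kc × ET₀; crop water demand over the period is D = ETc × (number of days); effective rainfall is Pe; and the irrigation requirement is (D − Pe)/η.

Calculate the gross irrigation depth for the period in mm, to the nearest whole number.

303 mm

ET₀ = 0.65 × 11.6 = 7.5400 mm/d
ETc = Kc × ET₀ = 1.03 × 7.5400 = 7.7662 mm/d
Crop demand D = ETc × 31 d = 7.7662 × 31 = 240.752 mm
D − Pe = 240.752 − 22.4 = 218.352 mm
Gross irrigation = 218.352 / 0.72 = 303.267 mm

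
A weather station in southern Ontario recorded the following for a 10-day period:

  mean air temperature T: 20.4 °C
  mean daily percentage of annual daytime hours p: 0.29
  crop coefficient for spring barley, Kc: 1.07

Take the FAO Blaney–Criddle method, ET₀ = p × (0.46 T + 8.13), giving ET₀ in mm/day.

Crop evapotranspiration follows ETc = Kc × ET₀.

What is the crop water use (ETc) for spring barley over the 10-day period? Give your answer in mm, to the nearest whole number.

54 mm

ET₀ = 0.29 × (0.46 × 20.4 + 8.13) = 0.29 × 17.514 = 5.0791 mm/d
ETc = Kc × ET₀ = 1.07 × 5.0791 = 5.4346 mm/d
Over 10 days: 5.4346 × 10 = 54.346 mm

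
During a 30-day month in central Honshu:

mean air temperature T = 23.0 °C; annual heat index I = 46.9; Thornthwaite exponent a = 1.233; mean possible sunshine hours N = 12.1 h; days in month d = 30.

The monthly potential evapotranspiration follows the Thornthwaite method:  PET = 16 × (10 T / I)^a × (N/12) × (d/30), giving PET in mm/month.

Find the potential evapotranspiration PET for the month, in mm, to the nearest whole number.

10T/I = 10 × 23.0 / 46.9 = 4.9041
(10T/I)^a = 4.9041^1.233 = 7.1033
Uncorrected PET = 16 × 7.1033 = 113.653 mm
Correction = (N/12)(d/30) = (12.1/12)(30/30) = 1.0083
PET = 113.653 × 1.0083 = 114.596 mm/month

115 mm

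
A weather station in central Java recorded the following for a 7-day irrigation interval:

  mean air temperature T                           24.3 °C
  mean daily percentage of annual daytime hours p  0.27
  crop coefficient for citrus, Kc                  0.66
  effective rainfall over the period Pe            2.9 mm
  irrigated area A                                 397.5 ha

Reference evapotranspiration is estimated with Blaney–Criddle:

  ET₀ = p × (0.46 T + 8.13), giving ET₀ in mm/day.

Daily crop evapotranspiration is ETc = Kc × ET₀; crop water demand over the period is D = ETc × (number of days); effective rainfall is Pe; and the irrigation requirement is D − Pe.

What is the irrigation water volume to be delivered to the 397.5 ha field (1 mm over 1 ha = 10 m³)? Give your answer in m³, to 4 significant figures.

ET₀ = 0.27 × (0.46 × 24.3 + 8.13) = 0.27 × 19.308 = 5.2132 mm/d
ETc = Kc × ET₀ = 0.66 × 5.2132 = 3.4407 mm/d
Crop demand D = ETc × 7 d = 3.4407 × 7 = 24.085 mm
D − Pe = 24.085 − 2.9 = 21.185 mm
Volume = 21.185 mm × 397.5 ha × 10 = 84210.4 m³

84210 m³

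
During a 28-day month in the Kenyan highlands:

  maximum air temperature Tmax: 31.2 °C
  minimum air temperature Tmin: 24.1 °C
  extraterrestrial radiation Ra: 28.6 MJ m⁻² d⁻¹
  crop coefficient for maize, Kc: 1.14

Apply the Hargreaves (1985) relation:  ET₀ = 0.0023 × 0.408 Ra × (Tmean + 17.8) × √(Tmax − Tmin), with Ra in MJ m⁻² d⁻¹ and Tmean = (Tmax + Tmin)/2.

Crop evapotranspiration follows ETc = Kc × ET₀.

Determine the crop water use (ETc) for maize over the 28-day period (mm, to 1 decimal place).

103.7 mm

Tmean = (31.2 + 24.1)/2 = 27.65 °C
0.408 Ra = 0.408 × 28.6 = 11.6688 mm/d equivalent
ET₀ = 0.0023 × 11.6688 × (27.65 + 17.8) × √7.1 = 0.0023 × 11.6688 × 45.45 × 2.6646 = 3.2503 mm/d
ETc = Kc × ET₀ = 1.14 × 3.2503 = 3.7053 mm/d
Over 28 days: 3.7053 × 28 = 103.748 mm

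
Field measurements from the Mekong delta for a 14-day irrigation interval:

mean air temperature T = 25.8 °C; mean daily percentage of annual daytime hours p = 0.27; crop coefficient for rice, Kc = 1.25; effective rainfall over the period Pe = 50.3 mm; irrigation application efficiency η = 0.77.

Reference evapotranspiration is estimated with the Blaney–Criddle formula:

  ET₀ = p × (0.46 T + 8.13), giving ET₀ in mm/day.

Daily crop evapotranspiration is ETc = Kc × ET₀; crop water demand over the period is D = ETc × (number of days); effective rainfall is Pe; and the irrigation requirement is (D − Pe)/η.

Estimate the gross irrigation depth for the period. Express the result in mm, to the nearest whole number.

ET₀ = 0.27 × (0.46 × 25.8 + 8.13) = 0.27 × 19.998 = 5.3995 mm/d
ETc = Kc × ET₀ = 1.25 × 5.3995 = 6.7494 mm/d
Crop demand D = ETc × 14 d = 6.7494 × 14 = 94.492 mm
D − Pe = 94.492 − 50.3 = 44.192 mm
Gross irrigation = 44.192 / 0.77 = 57.392 mm

57 mm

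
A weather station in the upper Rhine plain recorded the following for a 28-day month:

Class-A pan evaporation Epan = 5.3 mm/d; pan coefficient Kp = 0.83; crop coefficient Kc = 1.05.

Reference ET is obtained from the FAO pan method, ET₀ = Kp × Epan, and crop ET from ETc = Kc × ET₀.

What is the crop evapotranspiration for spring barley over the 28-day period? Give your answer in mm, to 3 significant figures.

129 mm

ET₀ = 0.83 × 5.3 = 4.3990 mm/d
ETc = Kc × ET₀ = 1.05 × 4.3990 = 4.6190 mm/d
Over 28 days: 4.6190 × 28 = 129.332 mm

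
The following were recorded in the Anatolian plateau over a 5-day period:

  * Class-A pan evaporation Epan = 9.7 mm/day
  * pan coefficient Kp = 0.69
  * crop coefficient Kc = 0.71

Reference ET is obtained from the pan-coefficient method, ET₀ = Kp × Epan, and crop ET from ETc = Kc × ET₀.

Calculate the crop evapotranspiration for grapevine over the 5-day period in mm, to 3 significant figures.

23.8 mm

ET₀ = 0.69 × 9.7 = 6.6930 mm/d
ETc = Kc × ET₀ = 0.71 × 6.6930 = 4.7520 mm/d
Over 5 days: 4.7520 × 5 = 23.760 mm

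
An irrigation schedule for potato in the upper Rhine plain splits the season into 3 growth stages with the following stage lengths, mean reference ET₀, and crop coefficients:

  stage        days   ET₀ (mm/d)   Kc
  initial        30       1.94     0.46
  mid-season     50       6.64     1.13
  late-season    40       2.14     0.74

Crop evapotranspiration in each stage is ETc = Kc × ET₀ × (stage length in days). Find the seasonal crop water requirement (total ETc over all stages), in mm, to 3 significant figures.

initial: 0.46 × 1.94 × 30 = 26.77 mm
mid-season: 1.13 × 6.64 × 50 = 375.16 mm
late-season: 0.74 × 2.14 × 40 = 63.34 mm
Seasonal total = 465.27 mm

465 mm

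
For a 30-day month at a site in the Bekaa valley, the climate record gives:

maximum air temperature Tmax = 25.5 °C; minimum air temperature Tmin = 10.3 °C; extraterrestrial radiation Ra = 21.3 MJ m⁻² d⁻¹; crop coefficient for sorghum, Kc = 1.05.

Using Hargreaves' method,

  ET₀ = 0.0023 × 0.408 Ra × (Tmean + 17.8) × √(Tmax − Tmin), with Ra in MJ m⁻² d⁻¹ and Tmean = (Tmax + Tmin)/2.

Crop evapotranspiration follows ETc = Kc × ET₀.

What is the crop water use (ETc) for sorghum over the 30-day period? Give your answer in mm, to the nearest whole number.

88 mm

Tmean = (25.5 + 10.3)/2 = 17.90 °C
0.408 Ra = 0.408 × 21.3 = 8.6904 mm/d equivalent
ET₀ = 0.0023 × 8.6904 × (17.90 + 17.8) × √15.2 = 0.0023 × 8.6904 × 35.70 × 3.8987 = 2.7820 mm/d
ETc = Kc × ET₀ = 1.05 × 2.7820 = 2.9211 mm/d
Over 30 days: 2.9211 × 30 = 87.633 mm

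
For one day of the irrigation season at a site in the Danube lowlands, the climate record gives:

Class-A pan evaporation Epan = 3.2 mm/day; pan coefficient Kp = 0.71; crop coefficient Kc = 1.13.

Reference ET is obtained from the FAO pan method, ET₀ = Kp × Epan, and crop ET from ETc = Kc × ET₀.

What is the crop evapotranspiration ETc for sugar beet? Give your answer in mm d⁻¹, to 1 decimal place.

ET₀ = 0.71 × 3.2 = 2.2720 mm/d
ETc = Kc × ET₀ = 1.13 × 2.2720 = 2.5674 mm/d

2.6 mm d⁻¹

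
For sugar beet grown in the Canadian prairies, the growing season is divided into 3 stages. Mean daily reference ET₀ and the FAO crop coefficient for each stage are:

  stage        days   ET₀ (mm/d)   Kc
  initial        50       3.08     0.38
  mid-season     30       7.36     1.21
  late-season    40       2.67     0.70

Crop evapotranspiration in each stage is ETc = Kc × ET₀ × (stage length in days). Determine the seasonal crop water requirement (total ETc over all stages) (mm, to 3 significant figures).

initial: 0.38 × 3.08 × 50 = 58.52 mm
mid-season: 1.21 × 7.36 × 30 = 267.17 mm
late-season: 0.70 × 2.67 × 40 = 74.76 mm
Seasonal total = 400.45 mm

400 mm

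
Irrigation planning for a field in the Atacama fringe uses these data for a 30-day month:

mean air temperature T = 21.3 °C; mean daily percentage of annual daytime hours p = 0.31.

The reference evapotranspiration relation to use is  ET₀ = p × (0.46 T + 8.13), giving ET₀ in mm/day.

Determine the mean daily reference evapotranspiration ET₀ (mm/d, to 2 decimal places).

5.56 mm/d

ET₀ = 0.31 × (0.46 × 21.3 + 8.13) = 0.31 × 17.928 = 5.5577 mm/d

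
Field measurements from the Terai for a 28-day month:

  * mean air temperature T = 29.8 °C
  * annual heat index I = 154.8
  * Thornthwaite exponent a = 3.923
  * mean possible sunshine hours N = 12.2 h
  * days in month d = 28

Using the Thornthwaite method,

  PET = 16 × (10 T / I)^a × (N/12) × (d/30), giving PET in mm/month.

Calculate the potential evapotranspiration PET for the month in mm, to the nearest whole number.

198 mm

10T/I = 10 × 29.8 / 154.8 = 1.9251
(10T/I)^a = 1.9251^3.923 = 13.0590
Uncorrected PET = 16 × 13.0590 = 208.944 mm
Correction = (N/12)(d/30) = (12.2/12)(28/30) = 0.9489
PET = 208.944 × 0.9489 = 198.267 mm/month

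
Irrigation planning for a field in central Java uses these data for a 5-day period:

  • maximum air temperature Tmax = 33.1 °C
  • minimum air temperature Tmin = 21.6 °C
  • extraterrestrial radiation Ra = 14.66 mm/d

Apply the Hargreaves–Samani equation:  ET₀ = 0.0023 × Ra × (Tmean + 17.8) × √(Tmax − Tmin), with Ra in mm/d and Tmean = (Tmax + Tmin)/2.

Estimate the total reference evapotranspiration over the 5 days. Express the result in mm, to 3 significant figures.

25.8 mm

Tmean = (33.1 + 21.6)/2 = 27.35 °C
ET₀ = 0.0023 × 14.66 × (27.35 + 17.8) × √11.5 = 0.0023 × 14.66 × 45.15 × 3.3912 = 5.1627 mm/d
Over 5 days: 5.1627 × 5 = 25.814 mm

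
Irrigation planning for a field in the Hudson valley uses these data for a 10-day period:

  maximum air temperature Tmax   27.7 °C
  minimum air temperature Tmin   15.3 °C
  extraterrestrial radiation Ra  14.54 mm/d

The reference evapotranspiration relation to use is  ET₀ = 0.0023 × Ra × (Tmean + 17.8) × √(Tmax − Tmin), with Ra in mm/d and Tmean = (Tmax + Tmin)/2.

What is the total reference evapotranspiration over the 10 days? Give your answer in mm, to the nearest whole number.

Tmean = (27.7 + 15.3)/2 = 21.50 °C
ET₀ = 0.0023 × 14.54 × (21.50 + 17.8) × √12.4 = 0.0023 × 14.54 × 39.30 × 3.5214 = 4.6281 mm/d
Over 10 days: 4.6281 × 10 = 46.281 mm

46 mm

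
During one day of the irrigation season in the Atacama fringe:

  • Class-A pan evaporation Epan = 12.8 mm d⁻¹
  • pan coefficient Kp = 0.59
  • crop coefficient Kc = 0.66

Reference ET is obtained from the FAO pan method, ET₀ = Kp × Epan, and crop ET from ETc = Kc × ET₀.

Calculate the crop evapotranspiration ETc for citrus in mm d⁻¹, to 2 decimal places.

4.98 mm d⁻¹

ET₀ = 0.59 × 12.8 = 7.5520 mm/d
ETc = Kc × ET₀ = 0.66 × 7.5520 = 4.9843 mm/d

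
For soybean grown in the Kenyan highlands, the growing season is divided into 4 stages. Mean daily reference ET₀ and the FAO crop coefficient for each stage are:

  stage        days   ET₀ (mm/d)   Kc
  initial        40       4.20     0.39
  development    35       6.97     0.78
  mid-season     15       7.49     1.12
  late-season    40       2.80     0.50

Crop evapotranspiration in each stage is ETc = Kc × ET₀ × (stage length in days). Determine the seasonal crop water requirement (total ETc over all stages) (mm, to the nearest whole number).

438 mm

initial: 0.39 × 4.20 × 40 = 65.52 mm
development: 0.78 × 6.97 × 35 = 190.28 mm
mid-season: 1.12 × 7.49 × 15 = 125.83 mm
late-season: 0.50 × 2.80 × 40 = 56.00 mm
Seasonal total = 437.63 mm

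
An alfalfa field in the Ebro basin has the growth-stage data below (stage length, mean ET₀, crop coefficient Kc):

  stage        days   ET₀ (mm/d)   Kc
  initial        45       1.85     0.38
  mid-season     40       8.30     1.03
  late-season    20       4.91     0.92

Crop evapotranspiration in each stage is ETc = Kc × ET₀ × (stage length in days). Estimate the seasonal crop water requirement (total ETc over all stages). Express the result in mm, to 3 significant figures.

initial: 0.38 × 1.85 × 45 = 31.64 mm
mid-season: 1.03 × 8.30 × 40 = 341.96 mm
late-season: 0.92 × 4.91 × 20 = 90.34 mm
Seasonal total = 463.94 mm

464 mm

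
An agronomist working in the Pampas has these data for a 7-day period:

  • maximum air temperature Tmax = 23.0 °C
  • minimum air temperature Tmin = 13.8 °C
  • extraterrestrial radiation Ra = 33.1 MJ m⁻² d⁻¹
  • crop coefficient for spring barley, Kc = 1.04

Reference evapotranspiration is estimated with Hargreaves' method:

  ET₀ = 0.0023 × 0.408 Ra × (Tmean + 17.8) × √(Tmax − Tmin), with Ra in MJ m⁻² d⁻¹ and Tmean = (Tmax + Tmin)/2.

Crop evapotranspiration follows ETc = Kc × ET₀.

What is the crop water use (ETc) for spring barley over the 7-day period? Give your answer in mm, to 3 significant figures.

24.8 mm

Tmean = (23.0 + 13.8)/2 = 18.40 °C
0.408 Ra = 0.408 × 33.1 = 13.5048 mm/d equivalent
ET₀ = 0.0023 × 13.5048 × (18.40 + 17.8) × √9.2 = 0.0023 × 13.5048 × 36.20 × 3.0332 = 3.4106 mm/d
ETc = Kc × ET₀ = 1.04 × 3.4106 = 3.5470 mm/d
Over 7 days: 3.5470 × 7 = 24.829 mm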